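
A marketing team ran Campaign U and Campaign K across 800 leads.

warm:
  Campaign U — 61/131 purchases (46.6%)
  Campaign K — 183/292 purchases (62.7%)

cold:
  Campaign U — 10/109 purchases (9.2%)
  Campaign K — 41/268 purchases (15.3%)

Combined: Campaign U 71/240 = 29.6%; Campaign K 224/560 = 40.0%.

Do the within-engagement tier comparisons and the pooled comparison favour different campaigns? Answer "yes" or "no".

no

Within each engagement tier level (warm 46.6% vs 62.7%; cold 9.2% vs 15.3%), Campaign K has the higher rate every time. Pooled: 29.6% vs 40.0% — Campaign K has the higher rate overall. They agree.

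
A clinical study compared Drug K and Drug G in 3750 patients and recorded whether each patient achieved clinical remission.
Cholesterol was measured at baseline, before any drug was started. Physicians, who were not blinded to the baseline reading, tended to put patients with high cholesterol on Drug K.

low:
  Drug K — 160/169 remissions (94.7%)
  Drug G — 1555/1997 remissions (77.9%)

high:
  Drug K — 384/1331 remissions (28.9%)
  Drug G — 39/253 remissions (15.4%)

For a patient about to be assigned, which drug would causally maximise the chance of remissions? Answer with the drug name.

Drug K

The cholesterol-specific comparison favours Drug K throughout, but the pooled figures favour Drug G. The question is whether to condition on cholesterol.
The imbalance in cholesterol arose from how patients were allocated, not from anything the drug did; and cholesterol independently affects the outcome. The pooled gap is confounded — condition on cholesterol.
Within each level — low: 94.7% vs 77.9%; high: 28.9% vs 15.4% — Drug K is higher every time.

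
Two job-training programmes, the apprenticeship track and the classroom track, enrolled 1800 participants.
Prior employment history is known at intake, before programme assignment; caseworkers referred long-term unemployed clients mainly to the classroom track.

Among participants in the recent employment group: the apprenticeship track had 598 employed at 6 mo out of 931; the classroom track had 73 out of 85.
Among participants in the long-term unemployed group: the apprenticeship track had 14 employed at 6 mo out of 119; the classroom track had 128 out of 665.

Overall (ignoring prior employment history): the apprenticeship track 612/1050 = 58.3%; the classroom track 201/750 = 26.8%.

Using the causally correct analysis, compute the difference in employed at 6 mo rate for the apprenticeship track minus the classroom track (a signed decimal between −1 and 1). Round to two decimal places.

-0.15

The stratified and pooled comparisons disagree (the classroom track wins within each prior employment history; the apprenticeship track wins overall), so the answer turns on the causal role of prior employment history.
Prior employment history differs across programmes for reasons unrelated to any effect of the programme itself, and it separately predicts the outcome — a classic confounder. We must compare within prior employment history levels.
Adjusting over the population distribution of prior employment history: 0.564·(0.642−0.859) + 0.436·(0.118−0.192) = -0.155.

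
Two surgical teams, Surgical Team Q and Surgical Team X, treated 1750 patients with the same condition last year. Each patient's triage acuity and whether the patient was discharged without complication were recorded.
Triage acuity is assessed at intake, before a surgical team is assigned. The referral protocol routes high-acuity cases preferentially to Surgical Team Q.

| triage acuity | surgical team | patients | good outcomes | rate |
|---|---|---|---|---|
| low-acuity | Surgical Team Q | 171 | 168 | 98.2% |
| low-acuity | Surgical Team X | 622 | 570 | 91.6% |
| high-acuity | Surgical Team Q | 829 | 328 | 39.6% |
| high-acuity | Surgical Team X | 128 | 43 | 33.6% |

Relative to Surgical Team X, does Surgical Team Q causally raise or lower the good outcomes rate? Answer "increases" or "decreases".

increases

Within every triage acuity level Surgical Team Q has the higher rate, yet pooled Surgical Team X does — Simpson's reversal.
Since triage acuity is a pre-existing factor (not a product of the surgical team) and it affects the outcome on its own, it is a confounder. The stratified rates, not the pooled rate, identify the causal effect.
Within each level — low-acuity: 98.2% vs 91.6%; high-acuity: 39.6% vs 33.6% — Surgical Team Q is higher every time.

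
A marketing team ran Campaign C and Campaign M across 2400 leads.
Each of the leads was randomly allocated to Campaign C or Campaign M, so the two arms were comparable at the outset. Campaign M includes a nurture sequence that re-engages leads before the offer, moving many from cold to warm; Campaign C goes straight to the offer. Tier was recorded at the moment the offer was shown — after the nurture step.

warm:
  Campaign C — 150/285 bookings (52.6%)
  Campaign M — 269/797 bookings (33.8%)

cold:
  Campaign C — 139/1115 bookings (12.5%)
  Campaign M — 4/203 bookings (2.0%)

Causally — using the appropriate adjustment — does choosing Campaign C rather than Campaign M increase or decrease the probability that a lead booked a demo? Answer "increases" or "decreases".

decreases

Engagement tier is recorded after the campaign and is itself shifted by it — it sits on the causal path from campaign to outcome. Conditioning on a mediator would strip out part of the effect we want; the pooled comparison gives the total causal effect.
Pooled: Campaign C 20.6% vs Campaign M 27.3%; Campaign M is higher overall.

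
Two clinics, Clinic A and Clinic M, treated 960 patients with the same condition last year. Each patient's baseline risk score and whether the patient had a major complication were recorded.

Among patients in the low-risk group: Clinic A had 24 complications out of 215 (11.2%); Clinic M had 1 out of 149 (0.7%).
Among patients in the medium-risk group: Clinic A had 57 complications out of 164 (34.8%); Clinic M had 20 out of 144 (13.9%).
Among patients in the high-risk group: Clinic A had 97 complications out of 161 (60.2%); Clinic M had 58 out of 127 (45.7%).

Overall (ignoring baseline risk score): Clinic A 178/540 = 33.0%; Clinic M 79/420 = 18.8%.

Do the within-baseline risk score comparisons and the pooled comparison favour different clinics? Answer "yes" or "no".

no

Within each baseline risk score level (low-risk 11.2% vs 0.7%; medium-risk 34.8% vs 13.9%; high-risk 60.2% vs 45.7%), Clinic M has the lower rate every time. Pooled: 33.0% vs 18.8% — Clinic M has the lower rate overall. They agree.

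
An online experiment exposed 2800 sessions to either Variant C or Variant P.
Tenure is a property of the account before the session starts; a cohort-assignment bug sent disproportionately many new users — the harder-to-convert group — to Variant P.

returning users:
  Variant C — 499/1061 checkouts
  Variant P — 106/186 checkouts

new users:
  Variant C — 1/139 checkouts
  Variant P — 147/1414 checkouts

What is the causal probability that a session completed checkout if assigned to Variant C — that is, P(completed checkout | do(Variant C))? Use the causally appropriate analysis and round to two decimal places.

User tenure differs across variants for reasons unrelated to any effect of the variant itself, and it separately predicts the outcome — a classic confounder. We must compare within user tenure levels.
Standardising Variant C to the population user tenure mix: 0.445·499/1061 + 0.555·1/139 = 0.213.

0.21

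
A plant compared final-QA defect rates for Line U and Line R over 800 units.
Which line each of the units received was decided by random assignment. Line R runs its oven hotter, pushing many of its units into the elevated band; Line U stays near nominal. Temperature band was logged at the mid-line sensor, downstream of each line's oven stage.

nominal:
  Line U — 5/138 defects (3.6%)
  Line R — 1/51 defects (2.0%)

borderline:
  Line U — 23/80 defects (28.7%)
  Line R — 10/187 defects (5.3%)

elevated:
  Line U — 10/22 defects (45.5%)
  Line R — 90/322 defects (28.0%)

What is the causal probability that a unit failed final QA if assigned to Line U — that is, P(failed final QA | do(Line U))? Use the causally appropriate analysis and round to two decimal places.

0.16

The in-process temperature band-specific comparison favours Line R throughout, but the pooled figures favour Line U. The question is whether to condition on in-process temperature band.
Stratifying would compare lines among units the lines themselves sorted into in-process temperature band groups — a form of selection on an intermediate. The unconditioned pooled rates give the total causal effect.
So P(outcome | do(Line U)) is just the pooled rate for Line U: 38/240 = 0.158.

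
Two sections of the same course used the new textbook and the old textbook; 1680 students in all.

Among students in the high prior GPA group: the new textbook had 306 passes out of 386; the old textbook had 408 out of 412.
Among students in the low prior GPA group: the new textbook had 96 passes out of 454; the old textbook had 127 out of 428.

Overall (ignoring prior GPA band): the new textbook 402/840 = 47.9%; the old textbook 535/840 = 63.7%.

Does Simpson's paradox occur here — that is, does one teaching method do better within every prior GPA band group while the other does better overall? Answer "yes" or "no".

Within each prior GPA band level (high prior GPA 79.3% vs 99.0%; low prior GPA 21.1% vs 29.7%), the old textbook has the higher rate every time. Pooled: 47.9% vs 63.7% — the old textbook has the higher rate overall. They agree.

no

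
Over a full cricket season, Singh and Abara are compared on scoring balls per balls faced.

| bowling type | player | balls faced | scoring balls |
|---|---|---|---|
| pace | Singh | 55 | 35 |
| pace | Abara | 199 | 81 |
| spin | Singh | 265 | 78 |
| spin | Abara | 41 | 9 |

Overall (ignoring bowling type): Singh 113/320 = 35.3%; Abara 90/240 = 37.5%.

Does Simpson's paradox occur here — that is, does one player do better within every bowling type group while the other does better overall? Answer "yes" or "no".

Within each bowling type level (pace 63.6% vs 40.7%; spin 29.4% vs 22.0%), Singh has the higher rate every time. Pooled: 35.3% vs 37.5% — Abara has the higher rate overall. The two comparisons disagree.

yes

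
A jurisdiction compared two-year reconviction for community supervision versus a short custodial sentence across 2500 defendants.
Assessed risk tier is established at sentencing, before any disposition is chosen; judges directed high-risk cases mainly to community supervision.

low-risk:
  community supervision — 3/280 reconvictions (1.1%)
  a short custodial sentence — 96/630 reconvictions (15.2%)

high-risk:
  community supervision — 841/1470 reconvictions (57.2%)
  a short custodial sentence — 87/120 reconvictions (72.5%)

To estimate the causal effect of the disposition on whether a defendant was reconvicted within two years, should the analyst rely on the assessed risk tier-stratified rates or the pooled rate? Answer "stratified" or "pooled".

stratified

The assessed risk tier-specific comparison favours community supervision throughout, but the pooled figures favour a short custodial sentence. The question is whether to condition on assessed risk tier.
Since assessed risk tier is a pre-existing factor (not a product of the disposition) and it affects the outcome on its own, it is a confounder. The stratified rates, not the pooled rate, identify the causal effect.
Within each level — low-risk: 1.1% vs 15.2%; high-risk: 57.2% vs 72.5% — community supervision is lower every time.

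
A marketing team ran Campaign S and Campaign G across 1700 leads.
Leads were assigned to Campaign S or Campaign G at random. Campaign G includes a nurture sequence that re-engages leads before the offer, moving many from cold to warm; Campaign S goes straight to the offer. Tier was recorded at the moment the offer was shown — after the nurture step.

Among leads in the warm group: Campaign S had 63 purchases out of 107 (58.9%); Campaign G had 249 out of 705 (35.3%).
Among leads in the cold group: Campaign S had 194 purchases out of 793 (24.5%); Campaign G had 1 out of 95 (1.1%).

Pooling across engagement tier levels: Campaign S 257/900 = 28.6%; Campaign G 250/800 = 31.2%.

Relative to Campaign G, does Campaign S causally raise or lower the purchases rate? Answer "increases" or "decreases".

Within every engagement tier level Campaign S has the higher rate, yet pooled Campaign G does — Simpson's reversal.
Engagement tier is recorded after the campaign and is itself shifted by it — it sits on the causal path from campaign to outcome. Conditioning on a mediator would strip out part of the effect we want; the pooled comparison gives the total causal effect.
Pooled: Campaign S 28.6% vs Campaign G 31.2%; Campaign G is higher overall.

decreases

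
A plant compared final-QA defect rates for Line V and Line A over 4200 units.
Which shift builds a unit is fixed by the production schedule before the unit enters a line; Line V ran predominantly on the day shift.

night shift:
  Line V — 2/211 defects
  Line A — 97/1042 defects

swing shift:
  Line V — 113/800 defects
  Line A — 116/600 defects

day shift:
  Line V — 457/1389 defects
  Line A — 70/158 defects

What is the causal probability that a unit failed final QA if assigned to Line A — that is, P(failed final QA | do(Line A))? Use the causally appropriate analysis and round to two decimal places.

0.26

Shift satisfies the back-door criterion: it is not a descendant of the line, and it blocks the spurious path from line to outcome. Adjusting for it (i.e., using the within-shift rates) gives the causal effect.
Standardising Line A to the population shift mix: 0.298·97/1042 + 0.333·116/600 + 0.368·70/158 = 0.255.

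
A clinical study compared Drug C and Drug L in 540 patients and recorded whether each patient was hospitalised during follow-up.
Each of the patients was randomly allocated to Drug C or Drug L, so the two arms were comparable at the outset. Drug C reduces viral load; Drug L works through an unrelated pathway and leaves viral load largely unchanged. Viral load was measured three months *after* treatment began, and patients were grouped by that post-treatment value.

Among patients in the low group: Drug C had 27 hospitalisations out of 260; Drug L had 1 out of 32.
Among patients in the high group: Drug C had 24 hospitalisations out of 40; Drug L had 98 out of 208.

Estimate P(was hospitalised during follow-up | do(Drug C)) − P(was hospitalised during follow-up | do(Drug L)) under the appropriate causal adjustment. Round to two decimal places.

Within every viral load level Drug L has the lower rate, yet pooled Drug C does — Simpson's reversal.
Viral load is recorded after the drug and is itself shifted by it — it sits on the causal path from drug to outcome. Conditioning on a mediator would strip out part of the effect we want; the pooled comparison gives the total causal effect.
The causal difference is the pooled difference: 0.170 − 0.412 = -0.242.

-0.24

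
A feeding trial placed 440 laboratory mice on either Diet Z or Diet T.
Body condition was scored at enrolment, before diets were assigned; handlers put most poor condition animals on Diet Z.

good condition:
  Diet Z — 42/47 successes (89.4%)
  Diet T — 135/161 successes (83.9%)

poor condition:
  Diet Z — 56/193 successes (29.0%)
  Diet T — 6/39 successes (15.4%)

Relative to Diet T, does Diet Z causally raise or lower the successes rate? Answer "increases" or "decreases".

Since starting body condition is a pre-existing factor (not a product of the diet) and it affects the outcome on its own, it is a confounder. The stratified rates, not the pooled rate, identify the causal effect.
Within each level — good condition: 89.4% vs 83.9%; poor condition: 29.0% vs 15.4% — Diet Z is higher every time.

increases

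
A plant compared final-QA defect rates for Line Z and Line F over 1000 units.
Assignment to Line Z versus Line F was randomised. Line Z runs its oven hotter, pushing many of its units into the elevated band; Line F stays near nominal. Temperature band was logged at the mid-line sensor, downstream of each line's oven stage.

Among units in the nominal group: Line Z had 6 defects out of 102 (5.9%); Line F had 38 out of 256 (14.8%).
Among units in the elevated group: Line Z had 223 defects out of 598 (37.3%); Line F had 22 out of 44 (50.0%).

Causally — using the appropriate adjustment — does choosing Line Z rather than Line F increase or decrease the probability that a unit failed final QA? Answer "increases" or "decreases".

increases

In-process temperature band is recorded after the line and is itself shifted by it — it sits on the causal path from line to outcome. Conditioning on a mediator would strip out part of the effect we want; the pooled comparison gives the total causal effect.
Pooled: Line Z 32.7% vs Line F 20.0%; Line F is lower overall.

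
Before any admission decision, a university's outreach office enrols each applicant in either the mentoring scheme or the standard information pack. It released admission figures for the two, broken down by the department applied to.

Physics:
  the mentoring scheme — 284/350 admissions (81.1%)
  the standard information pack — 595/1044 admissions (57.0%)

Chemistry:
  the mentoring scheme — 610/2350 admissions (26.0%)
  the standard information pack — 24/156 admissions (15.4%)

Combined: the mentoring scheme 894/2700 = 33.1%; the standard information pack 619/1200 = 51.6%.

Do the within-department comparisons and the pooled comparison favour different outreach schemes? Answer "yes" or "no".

yes

Within each department level (Physics 81.1% vs 57.0%; Chemistry 26.0% vs 15.4%), the mentoring scheme has the higher rate every time. Pooled: 33.1% vs 51.6% — the standard information pack has the higher rate overall. The two comparisons disagree.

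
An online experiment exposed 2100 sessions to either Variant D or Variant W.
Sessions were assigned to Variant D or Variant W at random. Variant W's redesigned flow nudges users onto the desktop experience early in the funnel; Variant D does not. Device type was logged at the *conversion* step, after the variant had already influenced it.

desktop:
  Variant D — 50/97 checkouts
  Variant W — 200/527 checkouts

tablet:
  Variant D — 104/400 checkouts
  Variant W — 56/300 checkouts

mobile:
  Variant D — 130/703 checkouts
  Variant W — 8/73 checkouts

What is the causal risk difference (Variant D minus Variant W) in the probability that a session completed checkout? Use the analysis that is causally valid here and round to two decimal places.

-0.06

Because the variant influences device type, device type is a post-treatment mediator, not a confounder. Stratifying on it would bias the estimate; the causal effect is the crude pooled difference.
The causal difference is the pooled difference: 0.237 − 0.293 = -0.057.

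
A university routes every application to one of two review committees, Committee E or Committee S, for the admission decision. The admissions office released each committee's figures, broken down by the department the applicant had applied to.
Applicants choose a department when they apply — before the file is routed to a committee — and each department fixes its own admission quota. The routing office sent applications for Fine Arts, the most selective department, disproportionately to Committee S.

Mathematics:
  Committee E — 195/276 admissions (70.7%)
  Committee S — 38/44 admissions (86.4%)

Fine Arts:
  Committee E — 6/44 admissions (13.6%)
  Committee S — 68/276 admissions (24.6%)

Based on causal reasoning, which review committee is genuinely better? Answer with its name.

Committee S

Committee S is higher inside every department stratum but Committee E is higher in aggregate. Whether to stratify depends on how department relates to the review committee.
Department is set before the review committee has any effect — it is not caused by the review committee — and it independently drives the outcome. That makes it a confounder, so the causal comparison is within department levels.
Within each level — Mathematics: 70.7% vs 86.4%; Fine Arts: 13.6% vs 24.6% — Committee S is higher every time.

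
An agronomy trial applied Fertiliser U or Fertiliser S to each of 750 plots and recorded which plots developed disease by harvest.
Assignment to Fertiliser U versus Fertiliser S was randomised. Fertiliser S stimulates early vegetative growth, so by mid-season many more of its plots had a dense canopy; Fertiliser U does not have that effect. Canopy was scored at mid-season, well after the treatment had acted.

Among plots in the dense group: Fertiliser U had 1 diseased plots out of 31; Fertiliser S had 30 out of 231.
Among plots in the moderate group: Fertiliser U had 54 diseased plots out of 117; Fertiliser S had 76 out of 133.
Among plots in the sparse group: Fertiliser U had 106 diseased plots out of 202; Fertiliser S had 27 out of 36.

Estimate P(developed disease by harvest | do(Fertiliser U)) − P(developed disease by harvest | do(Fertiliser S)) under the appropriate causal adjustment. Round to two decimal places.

Because the fertiliser influences mid-season canopy, mid-season canopy is a post-treatment mediator, not a confounder. Stratifying on it would bias the estimate; the causal effect is the crude pooled difference.
The causal difference is the pooled difference: 0.460 − 0.333 = +0.128.

+0.13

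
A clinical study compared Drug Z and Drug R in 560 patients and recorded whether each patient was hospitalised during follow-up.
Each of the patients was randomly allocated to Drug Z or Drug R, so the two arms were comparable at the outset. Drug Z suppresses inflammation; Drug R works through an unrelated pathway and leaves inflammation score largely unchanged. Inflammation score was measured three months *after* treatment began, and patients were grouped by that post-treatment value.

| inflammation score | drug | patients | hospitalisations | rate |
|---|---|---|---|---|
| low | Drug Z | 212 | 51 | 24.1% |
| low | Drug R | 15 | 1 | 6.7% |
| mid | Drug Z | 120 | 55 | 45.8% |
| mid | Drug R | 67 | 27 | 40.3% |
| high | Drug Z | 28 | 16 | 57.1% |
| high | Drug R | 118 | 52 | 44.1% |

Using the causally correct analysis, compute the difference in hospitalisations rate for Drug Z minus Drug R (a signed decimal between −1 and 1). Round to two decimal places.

Within every inflammation score level Drug R has the lower rate, yet pooled Drug Z does — Simpson's reversal.
The distribution of inflammation score is itself part of what the drug does — it is an intermediate outcome. Holding it fixed would remove that part of the effect; the total effect is the pooled difference.
The causal difference is the pooled difference: 0.339 − 0.400 = -0.061.

-0.06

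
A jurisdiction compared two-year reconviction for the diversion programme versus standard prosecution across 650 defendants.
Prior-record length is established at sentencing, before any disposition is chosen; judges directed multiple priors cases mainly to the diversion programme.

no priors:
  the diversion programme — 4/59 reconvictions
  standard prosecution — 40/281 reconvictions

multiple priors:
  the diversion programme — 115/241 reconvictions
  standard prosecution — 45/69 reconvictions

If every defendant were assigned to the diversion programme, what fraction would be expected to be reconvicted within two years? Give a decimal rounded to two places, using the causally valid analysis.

0.26

Nothing the disposition does changes prior-record length; the imbalance is an allocation artefact. With prior-record length also predicting the outcome, the pooled figure is confounded, and the within-stratum comparison is the causal one.
Standardising the diversion programme to the population prior-record length mix: 0.523·4/59 + 0.477·115/241 = 0.263.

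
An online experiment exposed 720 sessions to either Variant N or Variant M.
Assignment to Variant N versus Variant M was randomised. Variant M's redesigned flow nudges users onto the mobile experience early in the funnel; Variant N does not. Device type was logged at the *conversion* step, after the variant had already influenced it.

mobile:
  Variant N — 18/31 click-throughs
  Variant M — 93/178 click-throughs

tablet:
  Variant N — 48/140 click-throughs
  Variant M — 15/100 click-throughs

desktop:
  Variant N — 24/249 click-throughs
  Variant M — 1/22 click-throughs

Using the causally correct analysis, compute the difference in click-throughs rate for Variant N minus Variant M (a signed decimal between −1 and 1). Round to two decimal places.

The distribution of device type is itself part of what the variant does — it is an intermediate outcome. Holding it fixed would remove that part of the effect; the total effect is the pooled difference.
The causal difference is the pooled difference: 0.214 − 0.363 = -0.149.

-0.15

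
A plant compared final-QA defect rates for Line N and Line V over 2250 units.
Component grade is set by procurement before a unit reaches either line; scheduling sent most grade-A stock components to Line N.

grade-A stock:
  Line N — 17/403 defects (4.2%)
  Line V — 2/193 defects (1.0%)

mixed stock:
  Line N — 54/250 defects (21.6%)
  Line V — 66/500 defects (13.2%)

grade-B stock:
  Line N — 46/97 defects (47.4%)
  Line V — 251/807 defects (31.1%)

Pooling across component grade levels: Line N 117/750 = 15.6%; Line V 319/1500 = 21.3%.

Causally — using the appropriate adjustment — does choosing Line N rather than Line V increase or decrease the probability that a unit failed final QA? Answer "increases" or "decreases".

The imbalance in component grade arose from how units were allocated, not from anything the line did; and component grade independently affects the outcome. The pooled gap is confounded — condition on component grade.
Within each level — grade-A stock: 4.2% vs 1.0%; mixed stock: 21.6% vs 13.2%; grade-B stock: 47.4% vs 31.1% — Line V is lower every time.

increases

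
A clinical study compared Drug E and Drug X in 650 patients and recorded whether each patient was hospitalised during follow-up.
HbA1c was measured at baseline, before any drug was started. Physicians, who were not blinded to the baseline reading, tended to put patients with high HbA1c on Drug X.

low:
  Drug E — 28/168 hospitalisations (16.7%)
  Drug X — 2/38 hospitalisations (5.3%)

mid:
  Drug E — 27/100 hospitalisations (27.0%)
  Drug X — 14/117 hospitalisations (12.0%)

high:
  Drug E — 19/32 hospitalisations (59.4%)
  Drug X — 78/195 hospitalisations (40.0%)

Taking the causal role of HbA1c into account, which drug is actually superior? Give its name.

The imbalance in HbA1c arose from how patients were allocated, not from anything the drug did; and HbA1c independently affects the outcome. The pooled gap is confounded — condition on HbA1c.
Within each level — low: 16.7% vs 5.3%; mid: 27.0% vs 12.0%; high: 59.4% vs 40.0% — Drug X is lower every time.

Drug X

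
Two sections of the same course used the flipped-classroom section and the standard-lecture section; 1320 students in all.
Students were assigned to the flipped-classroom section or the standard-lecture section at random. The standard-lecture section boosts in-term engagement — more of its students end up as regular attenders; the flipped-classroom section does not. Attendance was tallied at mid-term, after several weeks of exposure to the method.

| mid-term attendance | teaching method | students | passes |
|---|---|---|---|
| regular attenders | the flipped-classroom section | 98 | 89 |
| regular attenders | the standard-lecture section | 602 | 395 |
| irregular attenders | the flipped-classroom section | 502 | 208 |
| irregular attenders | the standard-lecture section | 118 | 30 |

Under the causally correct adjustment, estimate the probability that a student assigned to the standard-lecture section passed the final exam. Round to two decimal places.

Mid-term attendance here is a post-treatment variable shaped by the teaching method; conditioning on it would introduce bias rather than remove it. The overall comparison is the causal one.
So P(outcome | do(the standard-lecture section)) is just the pooled rate for the standard-lecture section: 425/720 = 0.590.

0.59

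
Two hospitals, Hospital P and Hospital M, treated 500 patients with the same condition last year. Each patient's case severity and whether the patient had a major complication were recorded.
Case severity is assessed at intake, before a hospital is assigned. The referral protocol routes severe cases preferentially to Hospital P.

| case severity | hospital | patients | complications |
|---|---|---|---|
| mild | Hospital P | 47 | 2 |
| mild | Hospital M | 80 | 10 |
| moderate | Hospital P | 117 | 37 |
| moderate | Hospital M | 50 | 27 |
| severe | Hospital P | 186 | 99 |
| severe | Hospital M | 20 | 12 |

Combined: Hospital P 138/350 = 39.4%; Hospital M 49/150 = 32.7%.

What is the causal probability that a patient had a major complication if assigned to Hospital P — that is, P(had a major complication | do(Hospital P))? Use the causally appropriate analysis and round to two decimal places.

0.34

The stratified and pooled comparisons disagree (Hospital P wins within each case severity; Hospital M wins overall), so the answer turns on the causal role of case severity.
Here case severity is a common cause — it drives both which hospital a case falls under and the outcome. The crude comparison mixes populations; the stratum-specific rates are the causally relevant ones.
Standardising Hospital P to the population case severity mix: 0.254·2/47 + 0.334·37/117 + 0.412·99/186 = 0.336.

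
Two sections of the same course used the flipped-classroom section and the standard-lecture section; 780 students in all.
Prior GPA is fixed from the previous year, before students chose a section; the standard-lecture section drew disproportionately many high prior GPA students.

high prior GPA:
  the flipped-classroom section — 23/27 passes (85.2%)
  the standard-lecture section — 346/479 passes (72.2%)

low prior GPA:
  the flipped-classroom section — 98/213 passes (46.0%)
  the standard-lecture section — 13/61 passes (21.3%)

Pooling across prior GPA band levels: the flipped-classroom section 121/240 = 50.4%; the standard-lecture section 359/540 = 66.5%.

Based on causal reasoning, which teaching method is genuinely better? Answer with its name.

Within every prior GPA band level the flipped-classroom section has the higher rate, yet pooled the standard-lecture section does — Simpson's reversal.
Prior GPA band is set before the teaching method has any effect — it is not caused by the teaching method — and it independently drives the outcome. That makes it a confounder, so the causal comparison is within prior GPA band levels.
Within each level — high prior GPA: 85.2% vs 72.2%; low prior GPA: 46.0% vs 21.3% — the flipped-classroom section is higher every time.

the flipped-classroom section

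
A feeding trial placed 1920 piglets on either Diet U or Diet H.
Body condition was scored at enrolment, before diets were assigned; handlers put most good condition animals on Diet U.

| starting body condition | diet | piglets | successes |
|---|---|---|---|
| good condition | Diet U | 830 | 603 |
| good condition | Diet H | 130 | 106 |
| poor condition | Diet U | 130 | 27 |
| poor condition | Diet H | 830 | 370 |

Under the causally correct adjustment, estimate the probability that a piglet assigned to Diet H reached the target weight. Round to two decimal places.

Since starting body condition is a pre-existing factor (not a product of the diet) and it affects the outcome on its own, it is a confounder. The stratified rates, not the pooled rate, identify the causal effect.
Standardising Diet H to the population starting body condition mix: 0.500·106/130 + 0.500·370/830 = 0.631.

0.63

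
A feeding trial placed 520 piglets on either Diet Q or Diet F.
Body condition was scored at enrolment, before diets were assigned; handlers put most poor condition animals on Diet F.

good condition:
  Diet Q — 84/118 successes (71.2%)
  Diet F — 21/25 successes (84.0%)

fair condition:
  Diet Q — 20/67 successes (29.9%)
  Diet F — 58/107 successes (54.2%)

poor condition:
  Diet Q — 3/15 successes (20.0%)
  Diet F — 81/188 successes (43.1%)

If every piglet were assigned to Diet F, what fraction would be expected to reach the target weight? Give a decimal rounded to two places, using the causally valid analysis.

0.58

Starting body condition is set before the diet has any effect — it is not caused by the diet — and it independently drives the outcome. That makes it a confounder, so the causal comparison is within starting body condition levels.
Standardising Diet F to the population starting body condition mix: 0.275·21/25 + 0.335·58/107 + 0.390·81/188 = 0.581.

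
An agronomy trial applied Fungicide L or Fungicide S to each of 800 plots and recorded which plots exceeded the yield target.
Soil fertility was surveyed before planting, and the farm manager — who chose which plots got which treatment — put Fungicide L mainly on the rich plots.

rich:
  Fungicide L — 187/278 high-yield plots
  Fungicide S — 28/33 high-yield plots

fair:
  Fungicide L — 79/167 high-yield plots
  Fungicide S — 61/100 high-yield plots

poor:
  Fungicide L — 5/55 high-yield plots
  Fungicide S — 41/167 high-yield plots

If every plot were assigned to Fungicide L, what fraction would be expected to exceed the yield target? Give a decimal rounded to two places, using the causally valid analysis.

Soil fertility is set before the fungicide has any effect — it is not caused by the fungicide — and it independently drives the outcome. That makes it a confounder, so the causal comparison is within soil fertility levels.
Standardising Fungicide L to the population soil fertility mix: 0.389·187/278 + 0.334·79/167 + 0.278·5/55 = 0.445.

0.44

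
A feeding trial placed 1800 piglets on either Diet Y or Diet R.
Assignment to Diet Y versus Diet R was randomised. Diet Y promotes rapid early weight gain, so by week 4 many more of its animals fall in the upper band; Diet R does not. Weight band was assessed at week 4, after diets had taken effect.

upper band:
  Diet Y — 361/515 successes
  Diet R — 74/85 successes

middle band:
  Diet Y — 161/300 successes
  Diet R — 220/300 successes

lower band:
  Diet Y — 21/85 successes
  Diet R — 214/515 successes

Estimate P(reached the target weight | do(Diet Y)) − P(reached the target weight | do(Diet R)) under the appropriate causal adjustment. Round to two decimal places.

Week-4 weight band is downstream of the diet. One should not condition on a consequence of treatment, so the overall rates are the right comparison.
The causal difference is the pooled difference: 0.603 − 0.564 = +0.039.

+0.04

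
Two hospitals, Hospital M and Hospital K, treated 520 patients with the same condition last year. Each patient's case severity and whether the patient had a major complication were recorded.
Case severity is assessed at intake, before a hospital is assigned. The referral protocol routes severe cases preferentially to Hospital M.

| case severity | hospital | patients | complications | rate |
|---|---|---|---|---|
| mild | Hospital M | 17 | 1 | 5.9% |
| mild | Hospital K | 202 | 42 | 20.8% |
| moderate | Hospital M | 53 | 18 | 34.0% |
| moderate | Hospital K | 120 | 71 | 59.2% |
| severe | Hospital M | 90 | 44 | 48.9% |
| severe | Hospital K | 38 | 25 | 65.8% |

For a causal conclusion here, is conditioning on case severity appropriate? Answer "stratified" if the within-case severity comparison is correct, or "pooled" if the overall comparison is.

stratified

The case severity-specific comparison favours Hospital M throughout, but the pooled figures favour Hospital K. The question is whether to condition on case severity.
Case severity is set before the hospital has any effect — it is not caused by the hospital — and it independently drives the outcome. That makes it a confounder, so the causal comparison is within case severity levels.
Within each level — mild: 5.9% vs 20.8%; moderate: 34.0% vs 59.2%; severe: 48.9% vs 65.8% — Hospital M is lower every time.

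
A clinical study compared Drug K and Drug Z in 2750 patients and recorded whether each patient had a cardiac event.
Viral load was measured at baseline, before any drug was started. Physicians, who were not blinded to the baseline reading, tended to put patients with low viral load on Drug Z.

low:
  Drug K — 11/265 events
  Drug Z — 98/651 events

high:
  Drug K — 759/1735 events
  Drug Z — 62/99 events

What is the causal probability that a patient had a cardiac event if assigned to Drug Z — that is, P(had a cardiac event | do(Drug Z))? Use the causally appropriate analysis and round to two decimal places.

0.47

The viral load-specific comparison favours Drug K throughout, but the pooled figures favour Drug Z. The question is whether to condition on viral load.
Since viral load is a pre-existing factor (not a product of the drug) and it affects the outcome on its own, it is a confounder. The stratified rates, not the pooled rate, identify the causal effect.
Standardising Drug Z to the population viral load mix: 0.333·98/651 + 0.667·62/99 = 0.468.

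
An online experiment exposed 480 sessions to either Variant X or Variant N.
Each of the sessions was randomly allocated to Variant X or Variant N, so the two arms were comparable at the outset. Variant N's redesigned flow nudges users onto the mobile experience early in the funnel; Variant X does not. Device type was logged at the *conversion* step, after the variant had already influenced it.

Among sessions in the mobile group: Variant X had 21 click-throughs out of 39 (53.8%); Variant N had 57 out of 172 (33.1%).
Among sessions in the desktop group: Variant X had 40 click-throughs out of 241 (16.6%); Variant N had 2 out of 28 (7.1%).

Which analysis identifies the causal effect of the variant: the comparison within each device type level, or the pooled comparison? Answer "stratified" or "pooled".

Variant X is higher inside every device type stratum but Variant N is higher in aggregate. Whether to stratify depends on how device type relates to the variant.
The distribution of device type is itself part of what the variant does — it is an intermediate outcome. Holding it fixed would remove that part of the effect; the total effect is the pooled difference.
Pooled: Variant X 21.8% vs Variant N 29.5%; Variant N is higher overall.

pooled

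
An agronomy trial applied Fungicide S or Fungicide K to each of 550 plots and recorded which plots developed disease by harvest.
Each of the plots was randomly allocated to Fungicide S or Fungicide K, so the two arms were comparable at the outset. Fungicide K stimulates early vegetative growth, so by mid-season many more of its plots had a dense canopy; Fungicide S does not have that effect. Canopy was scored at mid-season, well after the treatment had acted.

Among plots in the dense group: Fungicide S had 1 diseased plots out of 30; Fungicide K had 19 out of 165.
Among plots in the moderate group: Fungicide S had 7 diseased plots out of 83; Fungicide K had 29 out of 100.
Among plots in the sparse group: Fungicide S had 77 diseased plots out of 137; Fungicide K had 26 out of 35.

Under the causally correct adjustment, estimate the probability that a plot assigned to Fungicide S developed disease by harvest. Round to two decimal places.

0.34

The stratified and pooled comparisons disagree (Fungicide S wins within each mid-season canopy; Fungicide K wins overall), so the answer turns on the causal role of mid-season canopy.
The distribution of mid-season canopy is itself part of what the fungicide does — it is an intermediate outcome. Holding it fixed would remove that part of the effect; the total effect is the pooled difference.
So P(outcome | do(Fungicide S)) is just the pooled rate for Fungicide S: 85/250 = 0.340.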